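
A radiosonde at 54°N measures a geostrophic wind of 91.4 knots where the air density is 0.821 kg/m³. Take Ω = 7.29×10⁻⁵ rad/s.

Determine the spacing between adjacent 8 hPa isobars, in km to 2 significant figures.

Coriolis parameter at 54°N:
f = 2Ω sin φ = 2 × 7.29×10⁻⁵ × sin 54° = 1.18×10⁻⁴ s⁻¹
Wind speed in SI: 91.4 knots = 47.0 m/s
Geostrophic balance rearranged: |∂P/∂n| = f ρ V_g
|∂P/∂n| = 1.18×10⁻⁴ × 0.821 × 47.0 = 4.55×10⁻³ Pa/m
Isobar spacing: Δn = ΔP/|∂P/∂n| = 800 Pa / 4.55×10⁻³ Pa/m = 175690 m ≈ 180 km

180 km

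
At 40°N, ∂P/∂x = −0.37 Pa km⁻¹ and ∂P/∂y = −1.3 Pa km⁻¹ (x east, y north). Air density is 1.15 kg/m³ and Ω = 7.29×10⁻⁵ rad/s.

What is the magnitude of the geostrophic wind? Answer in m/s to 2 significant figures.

13 m/s

Coriolis parameter at 40°N:
f = 2Ω sin φ = 2 × 7.29×10⁻⁵ × sin 40° = 9.37×10⁻⁵ s⁻¹
Component geostrophic relations (x east, y north):
u_g = −(1/(fρ)) ∂P/∂y,  v_g = (1/(fρ)) ∂P/∂x
u_g = −(−1.3×10⁻³)/(9.37×10⁻⁵ × 1.15) = 12.1 m/s;  v_g = (−0.37×10⁻³)/(9.37×10⁻⁵ × 1.15) = −3.43 m/s
|V_g| = √(u_g² + v_g²) = 12.5 m/s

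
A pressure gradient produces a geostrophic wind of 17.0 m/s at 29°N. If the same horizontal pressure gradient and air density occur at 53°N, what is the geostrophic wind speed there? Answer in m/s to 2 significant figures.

10 m/s

With the same pressure gradient and density, V_g ∝ 1/f ∝ 1/sin φ.
V₂ = V₁ · sin φ₁ / sin φ₂ = 17.0 × sin 29° / sin 53°
V₂ = 17.0 × 0.4848/0.7986 = 10 m/s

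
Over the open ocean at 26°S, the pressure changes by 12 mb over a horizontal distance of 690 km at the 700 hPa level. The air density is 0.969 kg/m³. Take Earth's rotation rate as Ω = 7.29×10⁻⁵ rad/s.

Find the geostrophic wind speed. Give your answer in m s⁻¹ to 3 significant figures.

28.1 m s⁻¹

Coriolis parameter at 26°S:
f = 2Ω sin φ = 2 × 7.29×10⁻⁵ × sin 26° = 6.39×10⁻⁵ s⁻¹
Pressure gradient: |∂P/∂n| = 1200 Pa / 690000 m = 1.74×10⁻³ Pa/m
Geostrophic balance (pressure-gradient force = Coriolis force):
V_g = (1/(fρ)) |∂P/∂n| = 1.74×10⁻³ / (6.39×10⁻⁵ × 0.969) = 28.1 m/s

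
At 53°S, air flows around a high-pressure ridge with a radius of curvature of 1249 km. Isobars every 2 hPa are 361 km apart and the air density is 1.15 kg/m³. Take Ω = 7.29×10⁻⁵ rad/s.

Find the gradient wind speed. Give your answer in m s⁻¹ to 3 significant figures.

4.26 m s⁻¹

Coriolis parameter at 53°S:
f = 2Ω sin φ = 2 × 7.29×10⁻⁵ × sin 53° = 1.16×10⁻⁴ s⁻¹
Pressure gradient: |∂P/∂n| = 200 Pa / 361000 m = 5.54×10⁻⁴ Pa/m
Geostrophic speed: V_g = |∂P/∂n|/(fρ) = 5.54×10⁻⁴/(1.16×10⁻⁴ × 1.15) = 4.14 m/s
Around a high, pressure-gradient force acts outward with centrifugal, so Coriolis balances both:
fV = (1/ρ)|∂P/∂n| + V²/R  →  V² − fR·V + fR·V_g = 0
With fR = 1.16×10⁻⁴ × 1249×10³ m = 145 m/s:
V = [fR − √((fR)² − 4 fR V_g)]/2 = [145 − √(145² − 4×145×4.14)]/2 = 4.26 m/s
Supergeostrophic (V > V_g = 4.14 m/s), as expected around a high.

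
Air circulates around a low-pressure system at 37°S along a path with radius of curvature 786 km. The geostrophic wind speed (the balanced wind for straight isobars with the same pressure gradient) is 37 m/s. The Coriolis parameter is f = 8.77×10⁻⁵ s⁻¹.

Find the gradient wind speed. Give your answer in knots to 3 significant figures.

Around a low, centrifugal force acts outward with Coriolis, so pressure-gradient force balances both:
(1/ρ)|∂P/∂n| = fV + V²/R  →  V² + fR·V − fR·V_g = 0
With fR = 8.77×10⁻⁵ × 786×10³ m = 68.9 m/s:
V = [−fR + √((fR)² + 4 fR V_g)]/2 = [−68.9 + √(68.9² + 4×68.9×37)]/2 = 26.7 m/s
Subgeostrophic (V < V_g = 37 m/s), as expected around a low.
Converting: 26.7 m/s × 1.944 = 51.9 knots

51.9 knots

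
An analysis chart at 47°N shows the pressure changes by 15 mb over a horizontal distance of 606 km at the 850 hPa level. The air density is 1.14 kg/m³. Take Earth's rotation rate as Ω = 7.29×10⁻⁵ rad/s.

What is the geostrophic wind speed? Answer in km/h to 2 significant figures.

Coriolis parameter at 47°N:
f = 2Ω sin φ = 2 × 7.29×10⁻⁵ × sin 47° = 1.07×10⁻⁴ s⁻¹
Pressure gradient: |∂P/∂n| = 1500 Pa / 606000 m = 2.48×10⁻³ Pa/m
Geostrophic balance (pressure-gradient force = Coriolis force):
V_g = (1/(fρ)) |∂P/∂n| = 2.48×10⁻³ / (1.07×10⁻⁴ × 1.14) = 20.4 m/s
Converting: 20.4 m/s × 3.6 = 73 km/h

73 km/h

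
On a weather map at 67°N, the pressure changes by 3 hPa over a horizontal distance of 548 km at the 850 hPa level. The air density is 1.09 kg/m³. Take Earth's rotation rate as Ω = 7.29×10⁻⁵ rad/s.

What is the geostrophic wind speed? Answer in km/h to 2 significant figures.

Coriolis parameter at 67°N:
f = 2Ω sin φ = 2 × 7.29×10⁻⁵ × sin 67° = 1.34×10⁻⁴ s⁻¹
Pressure gradient: |∂P/∂n| = 300 Pa / 548000 m = 5.47×10⁻⁴ Pa/m
Geostrophic balance (pressure-gradient force = Coriolis force):
V_g = (1/(fρ)) |∂P/∂n| = 5.47×10⁻⁴ / (1.34×10⁻⁴ × 1.09) = 3.74 m/s
Converting: 3.74 m/s × 3.6 = 13 km/h

13 km/h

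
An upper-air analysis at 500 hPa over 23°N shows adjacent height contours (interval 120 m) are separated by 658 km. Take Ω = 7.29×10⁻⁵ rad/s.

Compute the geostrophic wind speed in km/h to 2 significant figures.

Coriolis parameter at 23°N:
f = 2Ω sin φ = 2 × 7.29×10⁻⁵ × sin 23° = 5.70×10⁻⁵ s⁻¹
Height gradient: |∂Z/∂n| = 120 m / 658000 m = 1.82×10⁻⁴
On a pressure surface, geostrophic balance gives V_g = (g/f)|∂Z/∂n|:
V_g = 9.81 × 1.82×10⁻⁴ / 5.70×10⁻⁵ = 31.4 m/s
Converting: 31.4 m/s × 3.6 = 110 km/h

110 km/h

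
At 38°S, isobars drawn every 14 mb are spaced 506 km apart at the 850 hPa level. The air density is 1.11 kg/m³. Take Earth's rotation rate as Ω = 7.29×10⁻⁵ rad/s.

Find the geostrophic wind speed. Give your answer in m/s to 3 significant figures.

Coriolis parameter at 38°S:
f = 2Ω sin φ = 2 × 7.29×10⁻⁵ × sin 38° = 8.98×10⁻⁵ s⁻¹
Pressure gradient: |∂P/∂n| = 1400 Pa / 506000 m = 2.77×10⁻³ Pa/m
Geostrophic balance (pressure-gradient force = Coriolis force):
V_g = (1/(fρ)) |∂P/∂n| = 2.77×10⁻³ / (8.98×10⁻⁵ × 1.11) = 27.8 m/s

27.8 m/s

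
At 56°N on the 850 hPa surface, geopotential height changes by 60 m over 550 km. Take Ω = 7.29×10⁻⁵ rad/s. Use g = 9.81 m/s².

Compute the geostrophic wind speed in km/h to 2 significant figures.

32 km/h

Coriolis parameter at 56°N:
f = 2Ω sin φ = 2 × 7.29×10⁻⁵ × sin 56° = 1.21×10⁻⁴ s⁻¹
Height gradient: |∂Z/∂n| = 60 m / 550000 m = 1.09×10⁻⁴
On a pressure surface, geostrophic balance gives V_g = (g/f)|∂Z/∂n|:
V_g = 9.81 × 1.09×10⁻⁴ / 1.21×10⁻⁴ = 8.85 m/s
Converting: 8.85 m/s × 3.6 = 32 km/h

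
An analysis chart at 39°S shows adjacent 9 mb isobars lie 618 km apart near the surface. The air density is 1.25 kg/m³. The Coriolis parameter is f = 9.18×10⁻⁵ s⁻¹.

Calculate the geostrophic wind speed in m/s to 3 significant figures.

12.7 m/s

Pressure gradient: |∂P/∂n| = 900 Pa / 618000 m = 1.46×10⁻³ Pa/m
Geostrophic balance (pressure-gradient force = Coriolis force):
V_g = (1/(fρ)) |∂P/∂n| = 1.46×10⁻³ / (9.18×10⁻⁵ × 1.25) = 12.7 m/s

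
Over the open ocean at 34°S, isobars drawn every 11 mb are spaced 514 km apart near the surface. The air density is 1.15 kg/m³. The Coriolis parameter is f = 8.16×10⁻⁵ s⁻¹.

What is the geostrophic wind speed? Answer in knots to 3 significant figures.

44.3 knots

Pressure gradient: |∂P/∂n| = 1100 Pa / 514000 m = 2.14×10⁻³ Pa/m
Geostrophic balance (pressure-gradient force = Coriolis force):
V_g = (1/(fρ)) |∂P/∂n| = 2.14×10⁻³ / (8.16×10⁻⁵ × 1.15) = 22.8 m/s
Converting: 22.8 m/s × 1.944 = 44.3 knots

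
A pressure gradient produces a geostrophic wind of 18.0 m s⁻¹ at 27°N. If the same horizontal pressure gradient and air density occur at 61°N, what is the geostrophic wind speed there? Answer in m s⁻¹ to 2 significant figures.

With the same pressure gradient and density, V_g ∝ 1/f ∝ 1/sin φ.
V₂ = V₁ · sin φ₁ / sin φ₂ = 18.0 × sin 27° / sin 61°
V₂ = 18.0 × 0.4540/0.8746 = 9.3 m s⁻¹

9.3 m s⁻¹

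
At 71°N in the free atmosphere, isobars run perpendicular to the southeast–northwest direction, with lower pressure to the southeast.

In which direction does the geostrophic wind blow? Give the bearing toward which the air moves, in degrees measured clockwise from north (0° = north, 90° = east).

225°

The pressure-gradient force points toward the southeast (bearing 135°).
Geostrophic balance: in the Northern Hemisphere the Coriolis force deflects motion to the right, so the geostrophic wind blows 90° to the right of the pressure-gradient force (low pressure on the left).
Rotating 135° by 90° clockwise gives 225° — the wind blows toward the southwest.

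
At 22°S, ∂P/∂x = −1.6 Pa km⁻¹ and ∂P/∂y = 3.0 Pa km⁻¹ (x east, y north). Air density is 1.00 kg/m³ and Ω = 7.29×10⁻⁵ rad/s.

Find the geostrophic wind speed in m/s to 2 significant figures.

62 m/s

Coriolis parameter at 22°S:
f = 2Ω sin φ = 2 × 7.29×10⁻⁵ × sin 22° = 5.46×10⁻⁵ s⁻¹
In the Southern Hemisphere f is negative: f = −5.46×10⁻⁵ s⁻¹.
Component geostrophic relations (x east, y north):
u_g = −(1/(fρ)) ∂P/∂y,  v_g = (1/(fρ)) ∂P/∂x
u_g = −(3.0×10⁻³)/(−5.46×10⁻⁵ × 1.00) = 54.9 m/s;  v_g = (−1.6×10⁻³)/(−5.46×10⁻⁵ × 1.00) = 29.3 m/s
|V_g| = √(u_g² + v_g²) = 62.3 m/s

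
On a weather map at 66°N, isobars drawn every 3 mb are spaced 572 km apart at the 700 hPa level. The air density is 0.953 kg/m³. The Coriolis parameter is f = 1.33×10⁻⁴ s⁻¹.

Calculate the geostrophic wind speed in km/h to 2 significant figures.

Pressure gradient: |∂P/∂n| = 300 Pa / 572000 m = 5.24×10⁻⁴ Pa/m
Geostrophic balance (pressure-gradient force = Coriolis force):
V_g = (1/(fρ)) |∂P/∂n| = 5.24×10⁻⁴ / (1.33×10⁻⁴ × 0.953) = 4.14 m/s
Converting: 4.14 m/s × 3.6 = 15 km/h

15 km/h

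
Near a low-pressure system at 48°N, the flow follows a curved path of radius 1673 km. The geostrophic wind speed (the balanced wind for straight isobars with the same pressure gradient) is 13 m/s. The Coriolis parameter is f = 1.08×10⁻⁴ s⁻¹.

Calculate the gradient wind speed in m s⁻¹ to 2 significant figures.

12 m s⁻¹

Around a low, centrifugal force acts outward with Coriolis, so pressure-gradient force balances both:
(1/ρ)|∂P/∂n| = fV + V²/R  →  V² + fR·V − fR·V_g = 0
With fR = 1.08×10⁻⁴ × 1673×10³ m = 181 m/s:
V = [−fR + √((fR)² + 4 fR V_g)]/2 = [−181 + √(181² + 4×181×13)]/2 = 12.2 m/s
Subgeostrophic (V < V_g = 13 m/s), as expected around a low.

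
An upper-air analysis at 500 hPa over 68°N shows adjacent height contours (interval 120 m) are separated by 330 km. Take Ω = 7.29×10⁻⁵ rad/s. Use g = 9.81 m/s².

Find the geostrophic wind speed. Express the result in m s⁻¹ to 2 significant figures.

Coriolis parameter at 68°N:
f = 2Ω sin φ = 2 × 7.29×10⁻⁵ × sin 68° = 1.35×10⁻⁴ s⁻¹
Height gradient: |∂Z/∂n| = 120 m / 330000 m = 3.64×10⁻⁴
On a pressure surface, geostrophic balance gives V_g = (g/f)|∂Z/∂n|:
V_g = 9.81 × 3.64×10⁻⁴ / 1.35×10⁻⁴ = 26.4 m/s

26 m s⁻¹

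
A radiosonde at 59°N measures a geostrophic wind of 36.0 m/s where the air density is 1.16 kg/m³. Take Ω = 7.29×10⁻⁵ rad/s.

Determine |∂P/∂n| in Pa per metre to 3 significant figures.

Coriolis parameter at 59°N:
f = 2Ω sin φ = 2 × 7.29×10⁻⁵ × sin 59° = 1.25×10⁻⁴ s⁻¹
Geostrophic balance rearranged: |∂P/∂n| = f ρ V_g
|∂P/∂n| = 1.25×10⁻⁴ × 1.16 × 36.0 = 5.22×10⁻³ Pa/m

5.22×10⁻³ Pa/m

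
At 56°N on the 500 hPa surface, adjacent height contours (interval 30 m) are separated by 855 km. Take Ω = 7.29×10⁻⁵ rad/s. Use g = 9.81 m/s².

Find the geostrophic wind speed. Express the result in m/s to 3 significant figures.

2.85 m/s

Coriolis parameter at 56°N:
f = 2Ω sin φ = 2 × 7.29×10⁻⁵ × sin 56° = 1.21×10⁻⁴ s⁻¹
Height gradient: |∂Z/∂n| = 30 m / 855000 m = 3.51×10⁻⁵
On a pressure surface, geostrophic balance gives V_g = (g/f)|∂Z/∂n|:
V_g = 9.81 × 3.51×10⁻⁵ / 1.21×10⁻⁴ = 2.85 m/s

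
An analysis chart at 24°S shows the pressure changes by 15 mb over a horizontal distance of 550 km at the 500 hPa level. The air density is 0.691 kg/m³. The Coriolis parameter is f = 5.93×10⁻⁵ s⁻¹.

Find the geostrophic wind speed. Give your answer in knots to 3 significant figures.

Pressure gradient: |∂P/∂n| = 1500 Pa / 550000 m = 2.73×10⁻³ Pa/m
Geostrophic balance (pressure-gradient force = Coriolis force):
V_g = (1/(fρ)) |∂P/∂n| = 2.73×10⁻³ / (5.93×10⁻⁵ × 0.691) = 66.6 m/s
Converting: 66.6 m/s × 1.944 = 129 knots

129 knots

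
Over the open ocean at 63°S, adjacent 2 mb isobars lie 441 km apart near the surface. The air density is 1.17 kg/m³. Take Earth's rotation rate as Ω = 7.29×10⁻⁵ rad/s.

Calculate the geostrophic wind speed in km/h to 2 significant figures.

11 km/h

Coriolis parameter at 63°S:
f = 2Ω sin φ = 2 × 7.29×10⁻⁵ × sin 63° = 1.30×10⁻⁴ s⁻¹
Pressure gradient: |∂P/∂n| = 200 Pa / 441000 m = 4.54×10⁻⁴ Pa/m
Geostrophic balance (pressure-gradient force = Coriolis force):
V_g = (1/(fρ)) |∂P/∂n| = 4.54×10⁻⁴ / (1.30×10⁻⁴ × 1.17) = 2.98 m/s
Converting: 2.98 m/s × 3.6 = 11 km/h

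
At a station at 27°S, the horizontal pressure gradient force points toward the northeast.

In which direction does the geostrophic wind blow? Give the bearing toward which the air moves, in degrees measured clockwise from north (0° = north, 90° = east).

The pressure-gradient force points toward the northeast (bearing 045°).
Geostrophic balance: in the Southern Hemisphere the Coriolis force deflects motion to the left, so the geostrophic wind blows 90° to the left of the pressure-gradient force (low pressure on the right).
Rotating 045° by 90° counterclockwise gives 315° — the wind blows toward the northwest.

315°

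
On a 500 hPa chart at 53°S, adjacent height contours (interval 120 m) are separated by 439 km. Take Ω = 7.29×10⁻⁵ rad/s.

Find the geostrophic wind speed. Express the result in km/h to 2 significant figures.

Coriolis parameter at 53°S:
f = 2Ω sin φ = 2 × 7.29×10⁻⁵ × sin 53° = 1.16×10⁻⁴ s⁻¹
Height gradient: |∂Z/∂n| = 120 m / 439000 m = 2.73×10⁻⁴
On a pressure surface, geostrophic balance gives V_g = (g/f)|∂Z/∂n|:
V_g = 9.81 × 2.73×10⁻⁴ / 1.16×10⁻⁴ = 23.0 m/s
Converting: 23.0 m/s × 3.6 = 83 km/h

83 km/h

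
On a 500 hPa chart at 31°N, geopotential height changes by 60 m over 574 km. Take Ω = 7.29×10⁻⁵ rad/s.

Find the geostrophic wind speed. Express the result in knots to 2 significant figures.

Coriolis parameter at 31°N:
f = 2Ω sin φ = 2 × 7.29×10⁻⁵ × sin 31° = 7.51×10⁻⁵ s⁻¹
Height gradient: |∂Z/∂n| = 60 m / 574000 m = 1.05×10⁻⁴
On a pressure surface, geostrophic balance gives V_g = (g/f)|∂Z/∂n|:
V_g = 9.81 × 1.05×10⁻⁴ / 7.51×10⁻⁵ = 13.7 m/s
Converting: 13.7 m/s × 1.944 = 27 knots

27 knots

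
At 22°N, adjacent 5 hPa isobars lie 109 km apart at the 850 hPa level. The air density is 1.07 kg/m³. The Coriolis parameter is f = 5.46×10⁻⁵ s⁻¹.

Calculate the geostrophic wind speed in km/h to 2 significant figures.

Pressure gradient: |∂P/∂n| = 500 Pa / 109000 m = 4.59×10⁻³ Pa/m
Geostrophic balance (pressure-gradient force = Coriolis force):
V_g = (1/(fρ)) |∂P/∂n| = 4.59×10⁻³ / (5.46×10⁻⁵ × 1.07) = 78.5 m/s
Converting: 78.5 m/s × 3.6 = 280 km/h

280 km/h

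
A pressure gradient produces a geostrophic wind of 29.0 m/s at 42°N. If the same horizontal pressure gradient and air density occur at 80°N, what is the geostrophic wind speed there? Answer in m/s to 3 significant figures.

With the same pressure gradient and density, V_g ∝ 1/f ∝ 1/sin φ.
V₂ = V₁ · sin φ₁ / sin φ₂ = 29.0 × sin 42° / sin 80°
V₂ = 29.0 × 0.6691/0.9848 = 19.7 m/s

19.7 m/s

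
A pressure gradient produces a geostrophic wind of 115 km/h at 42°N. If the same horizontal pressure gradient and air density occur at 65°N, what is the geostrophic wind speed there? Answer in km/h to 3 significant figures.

With the same pressure gradient and density, V_g ∝ 1/f ∝ 1/sin φ.
V₂ = V₁ · sin φ₁ / sin φ₂ = 115 × sin 42° / sin 65°
V₂ = 115 × 0.6691/0.9063 = 84.9 km/h

84.9 km/h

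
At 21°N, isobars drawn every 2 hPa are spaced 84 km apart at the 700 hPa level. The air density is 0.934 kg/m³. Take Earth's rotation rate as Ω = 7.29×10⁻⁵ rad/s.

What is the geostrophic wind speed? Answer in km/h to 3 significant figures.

176 km/h

Coriolis parameter at 21°N:
f = 2Ω sin φ = 2 × 7.29×10⁻⁵ × sin 21° = 5.23×10⁻⁵ s⁻¹
Pressure gradient: |∂P/∂n| = 200 Pa / 84000 m = 2.38×10⁻³ Pa/m
Geostrophic balance (pressure-gradient force = Coriolis force):
V_g = (1/(fρ)) |∂P/∂n| = 2.38×10⁻³ / (5.23×10⁻⁵ × 0.934) = 48.8 m/s
Converting: 48.8 m/s × 3.6 = 176 km/h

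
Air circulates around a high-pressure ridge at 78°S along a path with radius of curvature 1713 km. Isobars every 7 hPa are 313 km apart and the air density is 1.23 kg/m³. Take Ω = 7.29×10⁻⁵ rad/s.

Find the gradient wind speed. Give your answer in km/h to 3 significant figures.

Coriolis parameter at 78°S:
f = 2Ω sin φ = 2 × 7.29×10⁻⁵ × sin 78° = 1.43×10⁻⁴ s⁻¹
Pressure gradient: |∂P/∂n| = 700 Pa / 313000 m = 2.24×10⁻³ Pa/m
Geostrophic speed: V_g = |∂P/∂n|/(fρ) = 2.24×10⁻³/(1.43×10⁻⁴ × 1.23) = 12.7 m/s
Around a high, pressure-gradient force acts outward with centrifugal, so Coriolis balances both:
fV = (1/ρ)|∂P/∂n| + V²/R  →  V² − fR·V + fR·V_g = 0
With fR = 1.43×10⁻⁴ × 1713×10³ m = 244 m/s:
V = [fR − √((fR)² − 4 fR V_g)]/2 = [244 − √(244² − 4×244×12.7)]/2 = 13.5 m/s
Supergeostrophic (V > V_g = 12.7 m/s), as expected around a high.
Converting: 13.5 m/s × 3.6 = 48.6 km/h

48.6 km/h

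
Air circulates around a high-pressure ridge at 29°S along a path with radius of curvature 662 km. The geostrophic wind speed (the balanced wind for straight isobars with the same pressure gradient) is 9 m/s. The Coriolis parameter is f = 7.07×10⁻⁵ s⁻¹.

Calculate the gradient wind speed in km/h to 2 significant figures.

Around a high, pressure-gradient force acts outward with centrifugal, so Coriolis balances both:
fV = (1/ρ)|∂P/∂n| + V²/R  →  V² − fR·V + fR·V_g = 0
With fR = 7.07×10⁻⁵ × 662×10³ m = 46.8 m/s:
V = [fR − √((fR)² − 4 fR V_g)]/2 = [46.8 − √(46.8² − 4×46.8×9)]/2 = 12.2 m/s
Supergeostrophic (V > V_g = 9 m/s), as expected around a high.
Converting: 12.2 m/s × 3.6 = 44 km/h

44 km/h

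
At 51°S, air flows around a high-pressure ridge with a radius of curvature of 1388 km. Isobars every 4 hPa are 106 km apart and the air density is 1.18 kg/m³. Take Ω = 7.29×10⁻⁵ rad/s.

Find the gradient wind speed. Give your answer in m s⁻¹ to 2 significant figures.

37 m s⁻¹

Coriolis parameter at 51°S:
f = 2Ω sin φ = 2 × 7.29×10⁻⁵ × sin 51° = 1.13×10⁻⁴ s⁻¹
Pressure gradient: |∂P/∂n| = 400 Pa / 106000 m = 3.77×10⁻³ Pa/m
Geostrophic speed: V_g = |∂P/∂n|/(fρ) = 3.77×10⁻³/(1.13×10⁻⁴ × 1.18) = 28.2 m/s
Around a high, pressure-gradient force acts outward with centrifugal, so Coriolis balances both:
fV = (1/ρ)|∂P/∂n| + V²/R  →  V² − fR·V + fR·V_g = 0
With fR = 1.13×10⁻⁴ × 1388×10³ m = 157 m/s:
V = [fR − √((fR)² − 4 fR V_g)]/2 = [157 − √(157² − 4×157×28.2)]/2 = 36.9 m/s
Supergeostrophic (V > V_g = 28.2 m/s), as expected around a high.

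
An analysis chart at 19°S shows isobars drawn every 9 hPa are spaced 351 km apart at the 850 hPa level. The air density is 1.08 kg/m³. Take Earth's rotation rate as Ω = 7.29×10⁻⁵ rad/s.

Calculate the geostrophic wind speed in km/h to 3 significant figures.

Coriolis parameter at 19°S:
f = 2Ω sin φ = 2 × 7.29×10⁻⁵ × sin 19° = 4.75×10⁻⁵ s⁻¹
Pressure gradient: |∂P/∂n| = 900 Pa / 351000 m = 2.56×10⁻³ Pa/m
Geostrophic balance (pressure-gradient force = Coriolis force):
V_g = (1/(fρ)) |∂P/∂n| = 2.56×10⁻³ / (4.75×10⁻⁵ × 1.08) = 50.0 m/s
Converting: 50.0 m/s × 3.6 = 180 km/h

180 km/h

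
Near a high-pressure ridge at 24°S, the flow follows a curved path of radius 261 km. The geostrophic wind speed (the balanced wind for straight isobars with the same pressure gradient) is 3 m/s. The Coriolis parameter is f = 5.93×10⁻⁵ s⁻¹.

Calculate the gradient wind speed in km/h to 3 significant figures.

Around a high, pressure-gradient force acts outward with centrifugal, so Coriolis balances both:
fV = (1/ρ)|∂P/∂n| + V²/R  →  V² − fR·V + fR·V_g = 0
With fR = 5.93×10⁻⁵ × 261×10³ m = 15.5 m/s:
V = [fR − √((fR)² − 4 fR V_g)]/2 = [15.5 − √(15.5² − 4×15.5×3)]/2 = 4.07 m/s
Supergeostrophic (V > V_g = 3 m/s), as expected around a high.
Converting: 4.07 m/s × 3.6 = 14.7 km/h

14.7 km/h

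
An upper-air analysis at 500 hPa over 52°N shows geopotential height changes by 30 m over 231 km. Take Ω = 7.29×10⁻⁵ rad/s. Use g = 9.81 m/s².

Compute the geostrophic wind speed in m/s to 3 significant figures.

11.1 m/s

Coriolis parameter at 52°N:
f = 2Ω sin φ = 2 × 7.29×10⁻⁵ × sin 52° = 1.15×10⁻⁴ s⁻¹
Height gradient: |∂Z/∂n| = 30 m / 231000 m = 1.30×10⁻⁴
On a pressure surface, geostrophic balance gives V_g = (g/f)|∂Z/∂n|:
V_g = 9.81 × 1.30×10⁻⁴ / 1.15×10⁻⁴ = 11.1 m/s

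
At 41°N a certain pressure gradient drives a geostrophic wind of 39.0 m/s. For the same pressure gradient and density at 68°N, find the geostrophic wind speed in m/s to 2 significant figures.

With the same pressure gradient and density, V_g ∝ 1/f ∝ 1/sin φ.
V₂ = V₁ · sin φ₁ / sin φ₂ = 39.0 × sin 41° / sin 68°
V₂ = 39.0 × 0.6561/0.9272 = 28 m/s

28 m/s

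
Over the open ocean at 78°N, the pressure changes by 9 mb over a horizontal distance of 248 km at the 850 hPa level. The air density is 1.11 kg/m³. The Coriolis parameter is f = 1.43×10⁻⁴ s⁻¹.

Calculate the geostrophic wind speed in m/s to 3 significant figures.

Pressure gradient: |∂P/∂n| = 900 Pa / 248000 m = 3.63×10⁻³ Pa/m
Geostrophic balance (pressure-gradient force = Coriolis force):
V_g = (1/(fρ)) |∂P/∂n| = 3.63×10⁻³ / (1.43×10⁻⁴ × 1.11) = 22.9 m/s

22.9 m/s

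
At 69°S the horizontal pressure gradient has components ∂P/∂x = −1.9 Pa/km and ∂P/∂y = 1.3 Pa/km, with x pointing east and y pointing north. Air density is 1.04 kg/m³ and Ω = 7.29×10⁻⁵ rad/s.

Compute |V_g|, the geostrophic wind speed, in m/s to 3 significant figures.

16.3 m/s

Coriolis parameter at 69°S:
f = 2Ω sin φ = 2 × 7.29×10⁻⁵ × sin 69° = 1.36×10⁻⁴ s⁻¹
In the Southern Hemisphere f is negative: f = −1.36×10⁻⁴ s⁻¹.
Component geostrophic relations (x east, y north):
u_g = −(1/(fρ)) ∂P/∂y,  v_g = (1/(fρ)) ∂P/∂x
u_g = −(1.3×10⁻³)/(−1.36×10⁻⁴ × 1.04) = 9.18 m/s;  v_g = (−1.9×10⁻³)/(−1.36×10⁻⁴ × 1.04) = 13.4 m/s
|V_g| = √(u_g² + v_g²) = 16.3 m/s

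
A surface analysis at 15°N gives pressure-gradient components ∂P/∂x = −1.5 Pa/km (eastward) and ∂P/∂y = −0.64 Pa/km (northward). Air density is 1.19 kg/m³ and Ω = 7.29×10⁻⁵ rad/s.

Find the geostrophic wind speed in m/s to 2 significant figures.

36 m/s

Coriolis parameter at 15°N:
f = 2Ω sin φ = 2 × 7.29×10⁻⁵ × sin 15° = 3.77×10⁻⁵ s⁻¹
Component geostrophic relations (x east, y north):
u_g = −(1/(fρ)) ∂P/∂y,  v_g = (1/(fρ)) ∂P/∂x
u_g = −(−0.64×10⁻³)/(3.77×10⁻⁵ × 1.19) = 14.3 m/s;  v_g = (−1.5×10⁻³)/(3.77×10⁻⁵ × 1.19) = −33.4 m/s
|V_g| = √(u_g² + v_g²) = 36.3 m/s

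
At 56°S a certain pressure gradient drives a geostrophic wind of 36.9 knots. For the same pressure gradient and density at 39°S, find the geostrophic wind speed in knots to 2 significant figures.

With the same pressure gradient and density, V_g ∝ 1/f ∝ 1/sin φ.
V₂ = V₁ · sin φ₁ / sin φ₂ = 36.9 × sin 56° / sin 39°
V₂ = 36.9 × 0.8290/0.6293 = 49 knots

49 knots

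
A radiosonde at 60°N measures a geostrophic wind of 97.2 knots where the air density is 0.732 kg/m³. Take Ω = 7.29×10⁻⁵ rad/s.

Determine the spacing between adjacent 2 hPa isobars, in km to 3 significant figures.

Coriolis parameter at 60°N:
f = 2Ω sin φ = 2 × 7.29×10⁻⁵ × sin 60° = 1.26×10⁻⁴ s⁻¹
Wind speed in SI: 97.2 knots = 50.0 m/s
Geostrophic balance rearranged: |∂P/∂n| = f ρ V_g
|∂P/∂n| = 1.26×10⁻⁴ × 0.732 × 50.0 = 4.62×10⁻³ Pa/m
Isobar spacing: Δn = ΔP/|∂P/∂n| = 200 Pa / 4.62×10⁻³ Pa/m = 43274 m ≈ 43.3 km

43.3 km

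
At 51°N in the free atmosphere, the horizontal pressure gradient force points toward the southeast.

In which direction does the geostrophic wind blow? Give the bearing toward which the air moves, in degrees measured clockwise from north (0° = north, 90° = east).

The pressure-gradient force points toward the southeast (bearing 135°).
Geostrophic balance: in the Northern Hemisphere the Coriolis force deflects motion to the right, so the geostrophic wind blows 90° to the right of the pressure-gradient force (low pressure on the left).
Rotating 135° by 90° clockwise gives 225° — the wind blows toward the southwest.

225°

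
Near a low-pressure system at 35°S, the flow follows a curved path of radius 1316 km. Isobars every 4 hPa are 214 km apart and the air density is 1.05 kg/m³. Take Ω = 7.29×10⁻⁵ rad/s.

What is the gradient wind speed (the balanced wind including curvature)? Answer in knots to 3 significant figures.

Coriolis parameter at 35°S:
f = 2Ω sin φ = 2 × 7.29×10⁻⁵ × sin 35° = 8.36×10⁻⁵ s⁻¹
Pressure gradient: |∂P/∂n| = 400 Pa / 214000 m = 1.87×10⁻³ Pa/m
Geostrophic speed: V_g = |∂P/∂n|/(fρ) = 1.87×10⁻³/(8.36×10⁻⁵ × 1.05) = 21.3 m/s
Around a low, centrifugal force acts outward with Coriolis, so pressure-gradient force balances both:
(1/ρ)|∂P/∂n| = fV + V²/R  →  V² + fR·V − fR·V_g = 0
With fR = 8.36×10⁻⁵ × 1316×10³ m = 110 m/s:
V = [−fR + √((fR)² + 4 fR V_g)]/2 = [−110 + √(110² + 4×110×21.3)]/2 = 18.3 m/s
Subgeostrophic (V < V_g = 21.3 m/s), as expected around a low.
Converting: 18.3 m/s × 1.944 = 35.5 knots

35.5 knots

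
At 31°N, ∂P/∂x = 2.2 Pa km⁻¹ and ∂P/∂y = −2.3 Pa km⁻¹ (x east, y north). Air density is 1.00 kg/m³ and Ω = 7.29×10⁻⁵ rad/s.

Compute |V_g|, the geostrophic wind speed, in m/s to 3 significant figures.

42.4 m/s

Coriolis parameter at 31°N:
f = 2Ω sin φ = 2 × 7.29×10⁻⁵ × sin 31° = 7.51×10⁻⁵ s⁻¹
Component geostrophic relations (x east, y north):
u_g = −(1/(fρ)) ∂P/∂y,  v_g = (1/(fρ)) ∂P/∂x
u_g = −(−2.3×10⁻³)/(7.51×10⁻⁵ × 1.00) = 30.6 m/s;  v_g = (2.2×10⁻³)/(7.51×10⁻⁵ × 1.00) = 29.3 m/s
|V_g| = √(u_g² + v_g²) = 42.4 m/s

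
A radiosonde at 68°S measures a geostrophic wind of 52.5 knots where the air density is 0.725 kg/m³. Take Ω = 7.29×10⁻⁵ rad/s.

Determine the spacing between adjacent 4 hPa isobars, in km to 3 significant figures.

151 km

Coriolis parameter at 68°S:
f = 2Ω sin φ = 2 × 7.29×10⁻⁵ × sin 68° = 1.35×10⁻⁴ s⁻¹
Wind speed in SI: 52.5 knots = 27.0 m/s
Geostrophic balance rearranged: |∂P/∂n| = f ρ V_g
|∂P/∂n| = 1.35×10⁻⁴ × 0.725 × 27.0 = 2.65×10⁻³ Pa/m
Isobar spacing: Δn = ΔP/|∂P/∂n| = 400 Pa / 2.65×10⁻³ Pa/m = 151113 m ≈ 151 km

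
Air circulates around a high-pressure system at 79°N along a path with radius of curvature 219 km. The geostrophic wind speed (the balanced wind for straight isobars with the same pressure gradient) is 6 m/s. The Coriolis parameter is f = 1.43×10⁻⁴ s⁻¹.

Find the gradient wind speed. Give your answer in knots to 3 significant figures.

Around a high, pressure-gradient force acts outward with centrifugal, so Coriolis balances both:
fV = (1/ρ)|∂P/∂n| + V²/R  →  V² − fR·V + fR·V_g = 0
With fR = 1.43×10⁻⁴ × 219×10³ m = 31.3 m/s:
V = [fR − √((fR)² − 4 fR V_g)]/2 = [31.3 − √(31.3² − 4×31.3×6)]/2 = 8.09 m/s
Supergeostrophic (V > V_g = 6 m/s), as expected around a high.
Converting: 8.09 m/s × 1.944 = 15.7 knots

15.7 knots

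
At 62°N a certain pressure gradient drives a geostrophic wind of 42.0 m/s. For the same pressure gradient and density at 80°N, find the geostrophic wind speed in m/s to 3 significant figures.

With the same pressure gradient and density, V_g ∝ 1/f ∝ 1/sin φ.
V₂ = V₁ · sin φ₁ / sin φ₂ = 42.0 × sin 62° / sin 80°
V₂ = 42.0 × 0.8829/0.9848 = 37.7 m/s

37.7 m/s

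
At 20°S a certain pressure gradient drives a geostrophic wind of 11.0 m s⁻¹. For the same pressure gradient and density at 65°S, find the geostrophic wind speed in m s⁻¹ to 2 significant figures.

With the same pressure gradient and density, V_g ∝ 1/f ∝ 1/sin φ.
V₂ = V₁ · sin φ₁ / sin φ₂ = 11.0 × sin 20° / sin 65°
V₂ = 11.0 × 0.3420/0.9063 = 4.2 m s⁻¹

4.2 m s⁻¹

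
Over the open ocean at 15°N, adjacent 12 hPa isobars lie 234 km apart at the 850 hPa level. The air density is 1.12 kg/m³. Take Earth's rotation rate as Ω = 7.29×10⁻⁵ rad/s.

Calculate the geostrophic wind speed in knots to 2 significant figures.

Coriolis parameter at 15°N:
f = 2Ω sin φ = 2 × 7.29×10⁻⁵ × sin 15° = 3.77×10⁻⁵ s⁻¹
Pressure gradient: |∂P/∂n| = 1200 Pa / 234000 m = 5.13×10⁻³ Pa/m
Geostrophic balance (pressure-gradient force = Coriolis force):
V_g = (1/(fρ)) |∂P/∂n| = 5.13×10⁻³ / (3.77×10⁻⁵ × 1.12) = 121 m/s
Converting: 121 m/s × 1.944 = 240 knots

240 knots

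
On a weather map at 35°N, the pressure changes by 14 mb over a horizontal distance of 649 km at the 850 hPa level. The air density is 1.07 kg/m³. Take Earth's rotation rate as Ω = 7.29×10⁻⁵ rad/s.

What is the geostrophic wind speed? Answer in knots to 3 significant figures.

46.9 knots

Coriolis parameter at 35°N:
f = 2Ω sin φ = 2 × 7.29×10⁻⁵ × sin 35° = 8.36×10⁻⁵ s⁻¹
Pressure gradient: |∂P/∂n| = 1400 Pa / 649000 m = 2.16×10⁻³ Pa/m
Geostrophic balance (pressure-gradient force = Coriolis force):
V_g = (1/(fρ)) |∂P/∂n| = 2.16×10⁻³ / (8.36×10⁻⁵ × 1.07) = 24.1 m/s
Converting: 24.1 m/s × 1.944 = 46.9 knots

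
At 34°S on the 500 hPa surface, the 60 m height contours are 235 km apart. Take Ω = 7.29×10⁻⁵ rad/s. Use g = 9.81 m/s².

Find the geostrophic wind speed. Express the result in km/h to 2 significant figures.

Coriolis parameter at 34°S:
f = 2Ω sin φ = 2 × 7.29×10⁻⁵ × sin 34° = 8.15×10⁻⁵ s⁻¹
Height gradient: |∂Z/∂n| = 60 m / 235000 m = 2.55×10⁻⁴
On a pressure surface, geostrophic balance gives V_g = (g/f)|∂Z/∂n|:
V_g = 9.81 × 2.55×10⁻⁴ / 8.15×10⁻⁵ = 30.7 m/s
Converting: 30.7 m/s × 3.6 = 110 km/h

110 km/h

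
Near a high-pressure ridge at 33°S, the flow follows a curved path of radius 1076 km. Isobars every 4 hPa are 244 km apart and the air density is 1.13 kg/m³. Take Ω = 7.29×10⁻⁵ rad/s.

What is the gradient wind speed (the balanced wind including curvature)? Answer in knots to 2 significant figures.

51 knots

Coriolis parameter at 33°S:
f = 2Ω sin φ = 2 × 7.29×10⁻⁵ × sin 33° = 7.94×10⁻⁵ s⁻¹
Pressure gradient: |∂P/∂n| = 400 Pa / 244000 m = 1.64×10⁻³ Pa/m
Geostrophic speed: V_g = |∂P/∂n|/(fρ) = 1.64×10⁻³/(7.94×10⁻⁵ × 1.13) = 18.3 m/s
Around a high, pressure-gradient force acts outward with centrifugal, so Coriolis balances both:
fV = (1/ρ)|∂P/∂n| + V²/R  →  V² − fR·V + fR·V_g = 0
With fR = 7.94×10⁻⁵ × 1076×10³ m = 85.4 m/s:
V = [fR − √((fR)² − 4 fR V_g)]/2 = [85.4 − √(85.4² − 4×85.4×18.3)]/2 = 26.5 m/s
Supergeostrophic (V > V_g = 18.3 m/s), as expected around a high.
Converting: 26.5 m/s × 1.944 = 51 knots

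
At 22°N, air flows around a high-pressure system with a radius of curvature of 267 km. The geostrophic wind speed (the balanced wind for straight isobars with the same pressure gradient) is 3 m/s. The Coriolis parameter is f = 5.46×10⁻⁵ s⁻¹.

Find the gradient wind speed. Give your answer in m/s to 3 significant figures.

4.22 m/s

Around a high, pressure-gradient force acts outward with centrifugal, so Coriolis balances both:
fV = (1/ρ)|∂P/∂n| + V²/R  →  V² − fR·V + fR·V_g = 0
With fR = 5.46×10⁻⁵ × 267×10³ m = 14.6 m/s:
V = [fR − √((fR)² − 4 fR V_g)]/2 = [14.6 − √(14.6² − 4×14.6×3)]/2 = 4.22 m/s
Supergeostrophic (V > V_g = 3 m/s), as expected around a high.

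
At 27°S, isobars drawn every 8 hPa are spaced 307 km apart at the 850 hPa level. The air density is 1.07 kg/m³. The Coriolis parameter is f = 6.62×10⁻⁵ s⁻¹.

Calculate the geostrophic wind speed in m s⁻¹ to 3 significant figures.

36.8 m s⁻¹

Pressure gradient: |∂P/∂n| = 800 Pa / 307000 m = 2.61×10⁻³ Pa/m
Geostrophic balance (pressure-gradient force = Coriolis force):
V_g = (1/(fρ)) |∂P/∂n| = 2.61×10⁻³ / (6.62×10⁻⁵ × 1.07) = 36.8 m/s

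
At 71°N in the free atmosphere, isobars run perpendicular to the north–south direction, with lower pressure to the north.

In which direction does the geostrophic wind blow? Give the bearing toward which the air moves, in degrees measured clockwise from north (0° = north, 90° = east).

The pressure-gradient force points toward the north (bearing 000°).
Geostrophic balance: in the Northern Hemisphere the Coriolis force deflects motion to the right, so the geostrophic wind blows 90° to the right of the pressure-gradient force (low pressure on the left).
Rotating 000° by 90° clockwise gives 090° — the wind blows toward the east.

090°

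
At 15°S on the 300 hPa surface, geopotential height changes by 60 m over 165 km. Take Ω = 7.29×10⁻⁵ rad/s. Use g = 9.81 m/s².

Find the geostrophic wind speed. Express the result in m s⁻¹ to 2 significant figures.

95 m s⁻¹

Coriolis parameter at 15°S:
f = 2Ω sin φ = 2 × 7.29×10⁻⁵ × sin 15° = 3.77×10⁻⁵ s⁻¹
Height gradient: |∂Z/∂n| = 60 m / 165000 m = 3.64×10⁻⁴
On a pressure surface, geostrophic balance gives V_g = (g/f)|∂Z/∂n|:
V_g = 9.81 × 3.64×10⁻⁴ / 3.77×10⁻⁵ = 94.5 m/s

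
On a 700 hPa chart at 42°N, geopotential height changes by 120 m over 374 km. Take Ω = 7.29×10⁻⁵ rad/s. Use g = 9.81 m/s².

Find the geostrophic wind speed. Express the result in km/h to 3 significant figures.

116 km/h

Coriolis parameter at 42°N:
f = 2Ω sin φ = 2 × 7.29×10⁻⁵ × sin 42° = 9.76×10⁻⁵ s⁻¹
Height gradient: |∂Z/∂n| = 120 m / 374000 m = 3.21×10⁻⁴
On a pressure surface, geostrophic balance gives V_g = (g/f)|∂Z/∂n|:
V_g = 9.81 × 3.21×10⁻⁴ / 9.76×10⁻⁵ = 32.3 m/s
Converting: 32.3 m/s × 3.6 = 116 km/h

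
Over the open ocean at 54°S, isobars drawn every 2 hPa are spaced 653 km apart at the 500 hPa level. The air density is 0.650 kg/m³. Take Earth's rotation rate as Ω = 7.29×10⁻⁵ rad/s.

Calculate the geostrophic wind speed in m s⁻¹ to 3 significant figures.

Coriolis parameter at 54°S:
f = 2Ω sin φ = 2 × 7.29×10⁻⁵ × sin 54° = 1.18×10⁻⁴ s⁻¹
Pressure gradient: |∂P/∂n| = 200 Pa / 653000 m = 3.06×10⁻⁴ Pa/m
Geostrophic balance (pressure-gradient force = Coriolis force):
V_g = (1/(fρ)) |∂P/∂n| = 3.06×10⁻⁴ / (1.18×10⁻⁴ × 0.650) = 3.99 m/s

3.99 m s⁻¹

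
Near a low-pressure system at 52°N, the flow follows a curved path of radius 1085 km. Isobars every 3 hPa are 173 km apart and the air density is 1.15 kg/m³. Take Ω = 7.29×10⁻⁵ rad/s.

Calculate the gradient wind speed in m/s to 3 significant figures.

12.0 m/s

Coriolis parameter at 52°N:
f = 2Ω sin φ = 2 × 7.29×10⁻⁵ × sin 52° = 1.15×10⁻⁴ s⁻¹
Pressure gradient: |∂P/∂n| = 300 Pa / 173000 m = 1.73×10⁻³ Pa/m
Geostrophic speed: V_g = |∂P/∂n|/(fρ) = 1.73×10⁻³/(1.15×10⁻⁴ × 1.15) = 13.1 m/s
Around a low, centrifugal force acts outward with Coriolis, so pressure-gradient force balances both:
(1/ρ)|∂P/∂n| = fV + V²/R  →  V² + fR·V − fR·V_g = 0
With fR = 1.15×10⁻⁴ × 1085×10³ m = 125 m/s:
V = [−fR + √((fR)² + 4 fR V_g)]/2 = [−125 + √(125² + 4×125×13.1)]/2 = 12 m/s
Subgeostrophic (V < V_g = 13.1 m/s), as expected around a low.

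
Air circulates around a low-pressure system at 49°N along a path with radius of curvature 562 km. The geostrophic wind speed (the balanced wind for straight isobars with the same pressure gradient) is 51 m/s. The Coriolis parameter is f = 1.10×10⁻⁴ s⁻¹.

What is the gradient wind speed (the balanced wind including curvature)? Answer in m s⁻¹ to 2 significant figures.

33 m s⁻¹

Around a low, centrifugal force acts outward with Coriolis, so pressure-gradient force balances both:
(1/ρ)|∂P/∂n| = fV + V²/R  →  V² + fR·V − fR·V_g = 0
With fR = 1.10×10⁻⁴ × 562×10³ m = 61.8 m/s:
V = [−fR + √((fR)² + 4 fR V_g)]/2 = [−61.8 + √(61.8² + 4×61.8×51)]/2 = 33.2 m/s
Subgeostrophic (V < V_g = 51 m/s), as expected around a low.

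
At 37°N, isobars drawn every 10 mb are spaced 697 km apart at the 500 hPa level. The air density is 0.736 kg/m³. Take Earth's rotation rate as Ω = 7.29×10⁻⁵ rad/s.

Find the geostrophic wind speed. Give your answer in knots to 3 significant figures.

Coriolis parameter at 37°N:
f = 2Ω sin φ = 2 × 7.29×10⁻⁵ × sin 37° = 8.77×10⁻⁵ s⁻¹
Pressure gradient: |∂P/∂n| = 1000 Pa / 697000 m = 1.43×10⁻³ Pa/m
Geostrophic balance (pressure-gradient force = Coriolis force):
V_g = (1/(fρ)) |∂P/∂n| = 1.43×10⁻³ / (8.77×10⁻⁵ × 0.736) = 22.2 m/s
Converting: 22.2 m/s × 1.944 = 43.2 knots

43.2 knots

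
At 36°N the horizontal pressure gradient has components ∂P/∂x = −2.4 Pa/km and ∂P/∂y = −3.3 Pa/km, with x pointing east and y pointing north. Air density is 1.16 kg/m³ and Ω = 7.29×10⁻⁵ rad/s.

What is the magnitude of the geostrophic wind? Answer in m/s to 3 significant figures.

41.0 m/s

Coriolis parameter at 36°N:
f = 2Ω sin φ = 2 × 7.29×10⁻⁵ × sin 36° = 8.57×10⁻⁵ s⁻¹
Component geostrophic relations (x east, y north):
u_g = −(1/(fρ)) ∂P/∂y,  v_g = (1/(fρ)) ∂P/∂x
u_g = −(−3.3×10⁻³)/(8.57×10⁻⁵ × 1.16) = 33.2 m/s;  v_g = (−2.4×10⁻³)/(8.57×10⁻⁵ × 1.16) = −24.1 m/s
|V_g| = √(u_g² + v_g²) = 41.0 m/s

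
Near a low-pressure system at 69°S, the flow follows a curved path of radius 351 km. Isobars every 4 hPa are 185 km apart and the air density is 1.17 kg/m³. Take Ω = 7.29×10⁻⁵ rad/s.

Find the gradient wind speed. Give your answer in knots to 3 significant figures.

21.4 knots

Coriolis parameter at 69°S:
f = 2Ω sin φ = 2 × 7.29×10⁻⁵ × sin 69° = 1.36×10⁻⁴ s⁻¹
Pressure gradient: |∂P/∂n| = 400 Pa / 185000 m = 2.16×10⁻³ Pa/m
Geostrophic speed: V_g = |∂P/∂n|/(fρ) = 2.16×10⁻³/(1.36×10⁻⁴ × 1.17) = 13.6 m/s
Around a low, centrifugal force acts outward with Coriolis, so pressure-gradient force balances both:
(1/ρ)|∂P/∂n| = fV + V²/R  →  V² + fR·V − fR·V_g = 0
With fR = 1.36×10⁻⁴ × 351×10³ m = 47.8 m/s:
V = [−fR + √((fR)² + 4 fR V_g)]/2 = [−47.8 + √(47.8² + 4×47.8×13.6)]/2 = 11 m/s
Subgeostrophic (V < V_g = 13.6 m/s), as expected around a low.
Converting: 11 m/s × 1.944 = 21.4 knots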